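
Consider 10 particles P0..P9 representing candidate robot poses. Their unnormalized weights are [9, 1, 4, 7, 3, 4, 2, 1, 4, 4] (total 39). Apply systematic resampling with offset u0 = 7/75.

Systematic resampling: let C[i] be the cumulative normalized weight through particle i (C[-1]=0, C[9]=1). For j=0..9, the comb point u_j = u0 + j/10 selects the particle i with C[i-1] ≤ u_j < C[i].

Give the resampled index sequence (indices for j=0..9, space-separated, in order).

0 0 2 3 3 4 5 7 8 9

C = [3/13, 10/39, 14/39, 7/13, 8/13, 28/39, 10/13, 31/39, 35/39, 1]
j=0: u_0=7/75 ∈ [0, 3/13) → index 0
j=1: u_1=29/150 ∈ [0, 3/13) → index 0
j=2: u_2=22/75 ∈ [10/39, 14/39) → index 2
j=3: u_3=59/150 ∈ [14/39, 7/13) → index 3
j=4: u_4=37/75 ∈ [14/39, 7/13) → index 3
j=5: u_5=89/150 ∈ [7/13, 8/13) → index 4
j=6: u_6=52/75 ∈ [8/13, 28/39) → index 5
j=7: u_7=119/150 ∈ [10/13, 31/39) → index 7
j=8: u_8=67/75 ∈ [31/39, 35/39) → index 8
j=9: u_9=149/150 ∈ [35/39, 1) → index 9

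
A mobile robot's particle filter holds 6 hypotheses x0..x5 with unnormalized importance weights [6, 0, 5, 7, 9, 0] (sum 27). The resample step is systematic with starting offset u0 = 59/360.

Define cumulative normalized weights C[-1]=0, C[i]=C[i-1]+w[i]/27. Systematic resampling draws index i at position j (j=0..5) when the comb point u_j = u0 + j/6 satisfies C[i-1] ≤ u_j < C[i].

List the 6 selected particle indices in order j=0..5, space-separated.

0 2 3 3 4 4

C = [2/9, 2/9, 11/27, 2/3, 1, 1]
j=0: u_0=59/360 ∈ [0, 2/9) → index 0
j=1: u_1=119/360 ∈ [2/9, 11/27) → index 2
j=2: u_2=179/360 ∈ [11/27, 2/3) → index 3
j=3: u_3=239/360 ∈ [11/27, 2/3) → index 3
j=4: u_4=299/360 ∈ [2/3, 1) → index 4
j=5: u_5=359/360 ∈ [2/3, 1) → index 4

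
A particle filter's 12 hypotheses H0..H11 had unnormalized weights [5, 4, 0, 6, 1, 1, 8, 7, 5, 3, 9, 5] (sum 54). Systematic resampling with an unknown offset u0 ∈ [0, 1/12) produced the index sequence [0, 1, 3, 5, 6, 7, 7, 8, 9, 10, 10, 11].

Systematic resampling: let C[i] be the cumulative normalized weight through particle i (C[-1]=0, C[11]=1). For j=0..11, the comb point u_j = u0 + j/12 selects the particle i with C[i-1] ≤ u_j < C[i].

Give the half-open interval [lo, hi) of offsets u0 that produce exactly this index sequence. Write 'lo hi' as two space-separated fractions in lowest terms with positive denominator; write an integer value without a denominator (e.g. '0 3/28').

C = [5/54, 1/6, 1/6, 5/18, 8/27, 17/54, 25/54, 16/27, 37/54, 20/27, 49/54, 1]
j=0 picked index 0: u0 ∈ [0, 5/54)
j=1 picked index 1: u0 ∈ [1/108, 1/12)
j=2 picked index 3: u0 ∈ [0, 1/9)
j=3 picked index 5: u0 ∈ [5/108, 7/108)
j=4 picked index 6: u0 ∈ [-1/54, 7/54)
j=5 picked index 7: u0 ∈ [5/108, 19/108)
j=6 picked index 7: u0 ∈ [-1/27, 5/54)
j=7 picked index 8: u0 ∈ [1/108, 11/108)
j=8 picked index 9: u0 ∈ [1/54, 2/27)
j=9 picked index 10: u0 ∈ [-1/108, 17/108)
j=10 picked index 10: u0 ∈ [-5/54, 2/27)
j=11 picked index 11: u0 ∈ [-1/108, 1/12)
intersection: [5/108, 7/108)

5/108 7/108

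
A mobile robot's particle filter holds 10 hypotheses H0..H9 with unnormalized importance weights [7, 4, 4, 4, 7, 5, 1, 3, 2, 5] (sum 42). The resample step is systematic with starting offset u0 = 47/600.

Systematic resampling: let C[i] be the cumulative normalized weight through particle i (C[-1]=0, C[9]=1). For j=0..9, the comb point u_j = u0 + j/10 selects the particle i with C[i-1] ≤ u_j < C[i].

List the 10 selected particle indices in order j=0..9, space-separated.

0 1 2 3 4 4 5 7 8 9

C = [1/6, 11/42, 5/14, 19/42, 13/21, 31/42, 16/21, 5/6, 37/42, 1]
j=0: u_0=47/600 ∈ [0, 1/6) → index 0
j=1: u_1=107/600 ∈ [1/6, 11/42) → index 1
j=2: u_2=167/600 ∈ [11/42, 5/14) → index 2
j=3: u_3=227/600 ∈ [5/14, 19/42) → index 3
j=4: u_4=287/600 ∈ [19/42, 13/21) → index 4
j=5: u_5=347/600 ∈ [19/42, 13/21) → index 4
j=6: u_6=407/600 ∈ [13/21, 31/42) → index 5
j=7: u_7=467/600 ∈ [16/21, 5/6) → index 7
j=8: u_8=527/600 ∈ [5/6, 37/42) → index 8
j=9: u_9=587/600 ∈ [37/42, 1) → index 9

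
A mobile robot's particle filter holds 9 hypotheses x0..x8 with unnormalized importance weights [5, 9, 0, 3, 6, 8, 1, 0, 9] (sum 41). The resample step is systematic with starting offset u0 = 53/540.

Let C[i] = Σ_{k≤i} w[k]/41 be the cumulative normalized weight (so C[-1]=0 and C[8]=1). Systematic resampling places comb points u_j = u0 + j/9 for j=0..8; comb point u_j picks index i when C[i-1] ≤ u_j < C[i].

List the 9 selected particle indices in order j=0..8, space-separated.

C = [5/41, 14/41, 14/41, 17/41, 23/41, 31/41, 32/41, 32/41, 1]
j=0: u_0=53/540 ∈ [0, 5/41) → index 0
j=1: u_1=113/540 ∈ [5/41, 14/41) → index 1
j=2: u_2=173/540 ∈ [5/41, 14/41) → index 1
j=3: u_3=233/540 ∈ [17/41, 23/41) → index 4
j=4: u_4=293/540 ∈ [17/41, 23/41) → index 4
j=5: u_5=353/540 ∈ [23/41, 31/41) → index 5
j=6: u_6=413/540 ∈ [31/41, 32/41) → index 6
j=7: u_7=473/540 ∈ [32/41, 1) → index 8
j=8: u_8=533/540 ∈ [32/41, 1) → index 8

0 1 1 4 4 5 6 8 8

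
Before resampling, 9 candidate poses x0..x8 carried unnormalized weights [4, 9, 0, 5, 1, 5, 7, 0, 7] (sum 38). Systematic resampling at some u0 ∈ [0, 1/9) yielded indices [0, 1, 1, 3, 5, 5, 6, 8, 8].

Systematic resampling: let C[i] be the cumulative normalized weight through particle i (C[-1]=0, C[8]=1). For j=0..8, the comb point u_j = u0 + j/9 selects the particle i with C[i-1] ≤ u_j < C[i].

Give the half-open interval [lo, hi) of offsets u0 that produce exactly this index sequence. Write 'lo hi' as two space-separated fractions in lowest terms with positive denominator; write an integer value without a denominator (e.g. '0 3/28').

1/18 13/171

C = [2/19, 13/38, 13/38, 9/19, 1/2, 12/19, 31/38, 31/38, 1]
j=0 picked index 0: u0 ∈ [0, 2/19)
j=1 picked index 1: u0 ∈ [-1/171, 79/342)
j=2 picked index 1: u0 ∈ [-20/171, 41/342)
j=3 picked index 3: u0 ∈ [1/114, 8/57)
j=4 picked index 5: u0 ∈ [1/18, 32/171)
j=5 picked index 5: u0 ∈ [-1/18, 13/171)
j=6 picked index 6: u0 ∈ [-2/57, 17/114)
j=7 picked index 8: u0 ∈ [13/342, 2/9)
j=8 picked index 8: u0 ∈ [-25/342, 1/9)
intersection: [1/18, 13/171)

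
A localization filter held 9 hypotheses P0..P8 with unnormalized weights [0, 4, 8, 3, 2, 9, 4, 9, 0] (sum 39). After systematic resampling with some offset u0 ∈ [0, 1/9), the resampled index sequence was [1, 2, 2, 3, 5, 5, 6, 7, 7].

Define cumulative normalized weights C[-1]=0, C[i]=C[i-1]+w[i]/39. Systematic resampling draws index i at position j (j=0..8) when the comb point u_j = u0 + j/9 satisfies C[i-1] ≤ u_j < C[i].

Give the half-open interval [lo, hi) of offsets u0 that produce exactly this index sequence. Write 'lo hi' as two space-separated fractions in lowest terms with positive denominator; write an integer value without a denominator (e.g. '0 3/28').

0 2/39

C = [0, 4/39, 4/13, 5/13, 17/39, 2/3, 10/13, 1, 1]
j=0 picked index 1: u0 ∈ [0, 4/39)
j=1 picked index 2: u0 ∈ [-1/117, 23/117)
j=2 picked index 2: u0 ∈ [-14/117, 10/117)
j=3 picked index 3: u0 ∈ [-1/39, 2/39)
j=4 picked index 5: u0 ∈ [-1/117, 2/9)
j=5 picked index 5: u0 ∈ [-14/117, 1/9)
j=6 picked index 6: u0 ∈ [0, 4/39)
j=7 picked index 7: u0 ∈ [-1/117, 2/9)
j=8 picked index 7: u0 ∈ [-14/117, 1/9)
intersection: [0, 2/39)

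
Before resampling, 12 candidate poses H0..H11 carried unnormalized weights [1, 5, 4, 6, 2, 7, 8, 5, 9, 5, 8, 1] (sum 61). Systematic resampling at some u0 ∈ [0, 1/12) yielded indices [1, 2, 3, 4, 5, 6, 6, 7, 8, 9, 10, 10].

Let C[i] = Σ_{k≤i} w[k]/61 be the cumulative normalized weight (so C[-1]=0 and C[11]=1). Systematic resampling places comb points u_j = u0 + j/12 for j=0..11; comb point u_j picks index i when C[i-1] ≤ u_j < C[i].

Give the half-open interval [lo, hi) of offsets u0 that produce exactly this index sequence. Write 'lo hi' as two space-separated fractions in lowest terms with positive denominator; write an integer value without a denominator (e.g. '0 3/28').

5/244 29/732

C = [1/61, 6/61, 10/61, 16/61, 18/61, 25/61, 33/61, 38/61, 47/61, 52/61, 60/61, 1]
j=0 picked index 1: u0 ∈ [1/61, 6/61)
j=1 picked index 2: u0 ∈ [11/732, 59/732)
j=2 picked index 3: u0 ∈ [-1/366, 35/366)
j=3 picked index 4: u0 ∈ [3/244, 11/244)
j=4 picked index 5: u0 ∈ [-7/183, 14/183)
j=5 picked index 6: u0 ∈ [-5/732, 91/732)
j=6 picked index 6: u0 ∈ [-11/122, 5/122)
j=7 picked index 7: u0 ∈ [-31/732, 29/732)
j=8 picked index 8: u0 ∈ [-8/183, 19/183)
j=9 picked index 9: u0 ∈ [5/244, 25/244)
j=10 picked index 10: u0 ∈ [7/366, 55/366)
j=11 picked index 10: u0 ∈ [-47/732, 49/732)
intersection: [5/244, 29/732)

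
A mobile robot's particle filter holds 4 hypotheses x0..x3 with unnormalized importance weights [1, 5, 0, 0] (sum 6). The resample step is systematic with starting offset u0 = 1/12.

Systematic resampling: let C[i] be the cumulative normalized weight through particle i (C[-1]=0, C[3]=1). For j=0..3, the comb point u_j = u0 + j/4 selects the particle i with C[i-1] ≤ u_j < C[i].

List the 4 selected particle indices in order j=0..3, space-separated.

0 1 1 1

C = [1/6, 1, 1, 1]
j=0: u_0=1/12 ∈ [0, 1/6) → index 0
j=1: u_1=1/3 ∈ [1/6, 1) → index 1
j=2: u_2=7/12 ∈ [1/6, 1) → index 1
j=3: u_3=5/6 ∈ [1/6, 1) → index 1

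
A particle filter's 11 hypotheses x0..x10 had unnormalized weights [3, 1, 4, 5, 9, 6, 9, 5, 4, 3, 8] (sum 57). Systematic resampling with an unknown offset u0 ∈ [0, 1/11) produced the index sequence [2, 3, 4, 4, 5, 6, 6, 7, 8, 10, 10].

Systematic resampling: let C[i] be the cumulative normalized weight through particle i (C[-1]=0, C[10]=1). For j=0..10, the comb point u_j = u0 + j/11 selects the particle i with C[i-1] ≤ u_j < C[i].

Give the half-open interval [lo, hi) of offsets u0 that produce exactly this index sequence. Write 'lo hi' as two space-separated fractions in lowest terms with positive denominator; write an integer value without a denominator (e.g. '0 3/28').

4/57 50/627

C = [1/19, 4/57, 8/57, 13/57, 22/57, 28/57, 37/57, 14/19, 46/57, 49/57, 1]
j=0 picked index 2: u0 ∈ [4/57, 8/57)
j=1 picked index 3: u0 ∈ [31/627, 86/627)
j=2 picked index 4: u0 ∈ [29/627, 128/627)
j=3 picked index 4: u0 ∈ [-28/627, 71/627)
j=4 picked index 5: u0 ∈ [14/627, 80/627)
j=5 picked index 6: u0 ∈ [23/627, 122/627)
j=6 picked index 6: u0 ∈ [-34/627, 65/627)
j=7 picked index 7: u0 ∈ [8/627, 21/209)
j=8 picked index 8: u0 ∈ [2/209, 50/627)
j=9 picked index 10: u0 ∈ [26/627, 2/11)
j=10 picked index 10: u0 ∈ [-31/627, 1/11)
intersection: [4/57, 50/627)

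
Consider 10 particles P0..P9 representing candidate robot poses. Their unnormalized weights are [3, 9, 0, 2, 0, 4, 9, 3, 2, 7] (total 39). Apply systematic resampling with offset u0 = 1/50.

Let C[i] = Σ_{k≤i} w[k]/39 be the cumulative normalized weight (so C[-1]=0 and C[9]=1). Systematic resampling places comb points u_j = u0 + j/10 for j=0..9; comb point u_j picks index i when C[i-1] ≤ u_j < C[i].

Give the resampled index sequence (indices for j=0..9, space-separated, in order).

C = [1/13, 4/13, 4/13, 14/39, 14/39, 6/13, 9/13, 10/13, 32/39, 1]
j=0: u_0=1/50 ∈ [0, 1/13) → index 0
j=1: u_1=3/25 ∈ [1/13, 4/13) → index 1
j=2: u_2=11/50 ∈ [1/13, 4/13) → index 1
j=3: u_3=8/25 ∈ [4/13, 14/39) → index 3
j=4: u_4=21/50 ∈ [14/39, 6/13) → index 5
j=5: u_5=13/25 ∈ [6/13, 9/13) → index 6
j=6: u_6=31/50 ∈ [6/13, 9/13) → index 6
j=7: u_7=18/25 ∈ [9/13, 10/13) → index 7
j=8: u_8=41/50 ∈ [10/13, 32/39) → index 8
j=9: u_9=23/25 ∈ [32/39, 1) → index 9

0 1 1 3 5 6 6 7 8 9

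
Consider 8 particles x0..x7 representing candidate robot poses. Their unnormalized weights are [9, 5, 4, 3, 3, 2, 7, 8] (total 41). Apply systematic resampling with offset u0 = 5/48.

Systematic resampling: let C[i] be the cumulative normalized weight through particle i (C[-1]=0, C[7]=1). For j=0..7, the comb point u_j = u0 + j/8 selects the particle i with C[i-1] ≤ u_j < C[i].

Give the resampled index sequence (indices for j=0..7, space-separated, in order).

0 1 2 3 5 6 7 7

C = [9/41, 14/41, 18/41, 21/41, 24/41, 26/41, 33/41, 1]
j=0: u_0=5/48 ∈ [0, 9/41) → index 0
j=1: u_1=11/48 ∈ [9/41, 14/41) → index 1
j=2: u_2=17/48 ∈ [14/41, 18/41) → index 2
j=3: u_3=23/48 ∈ [18/41, 21/41) → index 3
j=4: u_4=29/48 ∈ [24/41, 26/41) → index 5
j=5: u_5=35/48 ∈ [26/41, 33/41) → index 6
j=6: u_6=41/48 ∈ [33/41, 1) → index 7
j=7: u_7=47/48 ∈ [33/41, 1) → index 7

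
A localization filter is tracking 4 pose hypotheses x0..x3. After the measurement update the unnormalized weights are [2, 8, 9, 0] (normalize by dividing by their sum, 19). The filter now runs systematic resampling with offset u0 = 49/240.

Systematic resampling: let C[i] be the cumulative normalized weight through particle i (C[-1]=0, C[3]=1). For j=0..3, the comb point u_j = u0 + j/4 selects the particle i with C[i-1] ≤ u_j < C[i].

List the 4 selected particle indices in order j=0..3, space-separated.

1 1 2 2

C = [2/19, 10/19, 1, 1]
j=0: u_0=49/240 ∈ [2/19, 10/19) → index 1
j=1: u_1=109/240 ∈ [2/19, 10/19) → index 1
j=2: u_2=169/240 ∈ [10/19, 1) → index 2
j=3: u_3=229/240 ∈ [10/19, 1) → index 2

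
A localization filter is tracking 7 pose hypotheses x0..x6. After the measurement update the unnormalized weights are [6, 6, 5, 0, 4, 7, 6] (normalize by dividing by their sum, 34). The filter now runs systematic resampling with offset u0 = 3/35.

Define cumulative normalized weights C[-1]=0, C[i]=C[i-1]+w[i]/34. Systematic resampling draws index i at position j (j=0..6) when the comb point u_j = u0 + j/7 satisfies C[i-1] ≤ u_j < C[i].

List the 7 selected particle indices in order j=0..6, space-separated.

C = [3/17, 6/17, 1/2, 1/2, 21/34, 14/17, 1]
j=0: u_0=3/35 ∈ [0, 3/17) → index 0
j=1: u_1=8/35 ∈ [3/17, 6/17) → index 1
j=2: u_2=13/35 ∈ [6/17, 1/2) → index 2
j=3: u_3=18/35 ∈ [1/2, 21/34) → index 4
j=4: u_4=23/35 ∈ [21/34, 14/17) → index 5
j=5: u_5=4/5 ∈ [21/34, 14/17) → index 5
j=6: u_6=33/35 ∈ [14/17, 1) → index 6

0 1 2 4 5 5 6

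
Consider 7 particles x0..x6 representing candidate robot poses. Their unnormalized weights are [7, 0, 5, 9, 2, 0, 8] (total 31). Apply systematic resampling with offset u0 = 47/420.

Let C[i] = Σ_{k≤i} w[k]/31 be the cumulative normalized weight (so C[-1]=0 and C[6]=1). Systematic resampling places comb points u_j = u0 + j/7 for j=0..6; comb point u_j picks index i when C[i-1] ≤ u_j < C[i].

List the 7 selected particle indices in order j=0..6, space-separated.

C = [7/31, 7/31, 12/31, 21/31, 23/31, 23/31, 1]
j=0: u_0=47/420 ∈ [0, 7/31) → index 0
j=1: u_1=107/420 ∈ [7/31, 12/31) → index 2
j=2: u_2=167/420 ∈ [12/31, 21/31) → index 3
j=3: u_3=227/420 ∈ [12/31, 21/31) → index 3
j=4: u_4=41/60 ∈ [21/31, 23/31) → index 4
j=5: u_5=347/420 ∈ [23/31, 1) → index 6
j=6: u_6=407/420 ∈ [23/31, 1) → index 6

0 2 3 3 4 6 6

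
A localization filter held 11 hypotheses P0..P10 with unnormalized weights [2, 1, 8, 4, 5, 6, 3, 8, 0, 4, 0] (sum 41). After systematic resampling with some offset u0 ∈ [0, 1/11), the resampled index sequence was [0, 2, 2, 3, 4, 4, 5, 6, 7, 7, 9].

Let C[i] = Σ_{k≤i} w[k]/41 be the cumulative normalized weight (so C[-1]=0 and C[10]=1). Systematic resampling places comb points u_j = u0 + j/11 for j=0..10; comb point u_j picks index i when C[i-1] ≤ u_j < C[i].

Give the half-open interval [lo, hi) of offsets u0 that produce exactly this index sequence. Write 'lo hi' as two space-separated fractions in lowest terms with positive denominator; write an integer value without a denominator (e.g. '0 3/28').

1/451 15/451

C = [2/41, 3/41, 11/41, 15/41, 20/41, 26/41, 29/41, 37/41, 37/41, 1, 1]
j=0 picked index 0: u0 ∈ [0, 2/41)
j=1 picked index 2: u0 ∈ [-8/451, 80/451)
j=2 picked index 2: u0 ∈ [-49/451, 39/451)
j=3 picked index 3: u0 ∈ [-2/451, 42/451)
j=4 picked index 4: u0 ∈ [1/451, 56/451)
j=5 picked index 4: u0 ∈ [-40/451, 15/451)
j=6 picked index 5: u0 ∈ [-26/451, 40/451)
j=7 picked index 6: u0 ∈ [-1/451, 32/451)
j=8 picked index 7: u0 ∈ [-9/451, 79/451)
j=9 picked index 7: u0 ∈ [-50/451, 38/451)
j=10 picked index 9: u0 ∈ [-3/451, 1/11)
intersection: [1/451, 15/451)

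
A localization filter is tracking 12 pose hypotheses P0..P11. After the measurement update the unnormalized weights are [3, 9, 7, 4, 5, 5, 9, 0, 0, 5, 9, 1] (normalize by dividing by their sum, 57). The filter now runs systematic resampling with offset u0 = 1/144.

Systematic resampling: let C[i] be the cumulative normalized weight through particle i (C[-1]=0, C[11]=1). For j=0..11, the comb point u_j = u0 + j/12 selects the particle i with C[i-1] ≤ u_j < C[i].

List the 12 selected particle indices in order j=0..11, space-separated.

0 1 1 2 3 4 5 6 6 9 10 10

C = [1/19, 4/19, 1/3, 23/57, 28/57, 11/19, 14/19, 14/19, 14/19, 47/57, 56/57, 1]
j=0: u_0=1/144 ∈ [0, 1/19) → index 0
j=1: u_1=13/144 ∈ [1/19, 4/19) → index 1
j=2: u_2=25/144 ∈ [1/19, 4/19) → index 1
j=3: u_3=37/144 ∈ [4/19, 1/3) → index 2
j=4: u_4=49/144 ∈ [1/3, 23/57) → index 3
j=5: u_5=61/144 ∈ [23/57, 28/57) → index 4
j=6: u_6=73/144 ∈ [28/57, 11/19) → index 5
j=7: u_7=85/144 ∈ [11/19, 14/19) → index 6
j=8: u_8=97/144 ∈ [11/19, 14/19) → index 6
j=9: u_9=109/144 ∈ [14/19, 47/57) → index 9
j=10: u_10=121/144 ∈ [47/57, 56/57) → index 10
j=11: u_11=133/144 ∈ [47/57, 56/57) → index 10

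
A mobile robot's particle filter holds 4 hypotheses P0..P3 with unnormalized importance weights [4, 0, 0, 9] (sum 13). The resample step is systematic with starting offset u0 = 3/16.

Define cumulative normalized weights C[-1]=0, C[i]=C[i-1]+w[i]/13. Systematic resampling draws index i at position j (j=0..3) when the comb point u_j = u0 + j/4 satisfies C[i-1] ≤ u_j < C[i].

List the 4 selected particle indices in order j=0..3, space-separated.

0 3 3 3

C = [4/13, 4/13, 4/13, 1]
j=0: u_0=3/16 ∈ [0, 4/13) → index 0
j=1: u_1=7/16 ∈ [4/13, 1) → index 3
j=2: u_2=11/16 ∈ [4/13, 1) → index 3
j=3: u_3=15/16 ∈ [4/13, 1) → index 3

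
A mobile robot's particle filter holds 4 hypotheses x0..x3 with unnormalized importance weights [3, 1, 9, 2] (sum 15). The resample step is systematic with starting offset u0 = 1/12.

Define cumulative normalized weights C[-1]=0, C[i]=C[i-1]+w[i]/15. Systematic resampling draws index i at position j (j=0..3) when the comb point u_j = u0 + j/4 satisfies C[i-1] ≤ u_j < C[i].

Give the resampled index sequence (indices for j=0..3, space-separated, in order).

C = [1/5, 4/15, 13/15, 1]
j=0: u_0=1/12 ∈ [0, 1/5) → index 0
j=1: u_1=1/3 ∈ [4/15, 13/15) → index 2
j=2: u_2=7/12 ∈ [4/15, 13/15) → index 2
j=3: u_3=5/6 ∈ [4/15, 13/15) → index 2

0 2 2 2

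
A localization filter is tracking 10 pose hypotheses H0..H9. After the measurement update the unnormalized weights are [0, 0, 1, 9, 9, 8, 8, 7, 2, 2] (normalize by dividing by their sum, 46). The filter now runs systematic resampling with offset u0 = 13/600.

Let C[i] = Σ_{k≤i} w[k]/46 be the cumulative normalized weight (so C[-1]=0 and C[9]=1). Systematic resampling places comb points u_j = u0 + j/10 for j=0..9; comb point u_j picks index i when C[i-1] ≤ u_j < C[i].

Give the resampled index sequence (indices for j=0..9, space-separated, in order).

2 3 4 4 5 5 6 6 7 8

C = [0, 0, 1/46, 5/23, 19/46, 27/46, 35/46, 21/23, 22/23, 1]
j=0: u_0=13/600 ∈ [0, 1/46) → index 2
j=1: u_1=73/600 ∈ [1/46, 5/23) → index 3
j=2: u_2=133/600 ∈ [5/23, 19/46) → index 4
j=3: u_3=193/600 ∈ [5/23, 19/46) → index 4
j=4: u_4=253/600 ∈ [19/46, 27/46) → index 5
j=5: u_5=313/600 ∈ [19/46, 27/46) → index 5
j=6: u_6=373/600 ∈ [27/46, 35/46) → index 6
j=7: u_7=433/600 ∈ [27/46, 35/46) → index 6
j=8: u_8=493/600 ∈ [35/46, 21/23) → index 7
j=9: u_9=553/600 ∈ [21/23, 22/23) → index 8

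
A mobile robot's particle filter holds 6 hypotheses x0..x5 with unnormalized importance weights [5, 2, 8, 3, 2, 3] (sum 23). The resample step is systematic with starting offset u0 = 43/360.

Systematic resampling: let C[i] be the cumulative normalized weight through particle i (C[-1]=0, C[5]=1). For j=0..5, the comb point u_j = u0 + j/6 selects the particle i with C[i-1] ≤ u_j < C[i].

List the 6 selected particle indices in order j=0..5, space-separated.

C = [5/23, 7/23, 15/23, 18/23, 20/23, 1]
j=0: u_0=43/360 ∈ [0, 5/23) → index 0
j=1: u_1=103/360 ∈ [5/23, 7/23) → index 1
j=2: u_2=163/360 ∈ [7/23, 15/23) → index 2
j=3: u_3=223/360 ∈ [7/23, 15/23) → index 2
j=4: u_4=283/360 ∈ [18/23, 20/23) → index 4
j=5: u_5=343/360 ∈ [20/23, 1) → index 5

0 1 2 2 4 5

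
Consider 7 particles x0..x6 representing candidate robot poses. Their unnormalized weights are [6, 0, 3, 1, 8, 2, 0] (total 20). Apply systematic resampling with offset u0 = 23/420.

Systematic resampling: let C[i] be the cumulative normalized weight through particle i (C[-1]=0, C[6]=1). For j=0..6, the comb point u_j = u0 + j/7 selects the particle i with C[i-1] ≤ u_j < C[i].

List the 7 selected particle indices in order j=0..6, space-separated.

C = [3/10, 3/10, 9/20, 1/2, 9/10, 1, 1]
j=0: u_0=23/420 ∈ [0, 3/10) → index 0
j=1: u_1=83/420 ∈ [0, 3/10) → index 0
j=2: u_2=143/420 ∈ [3/10, 9/20) → index 2
j=3: u_3=29/60 ∈ [9/20, 1/2) → index 3
j=4: u_4=263/420 ∈ [1/2, 9/10) → index 4
j=5: u_5=323/420 ∈ [1/2, 9/10) → index 4
j=6: u_6=383/420 ∈ [9/10, 1) → index 5

0 0 2 3 4 4 5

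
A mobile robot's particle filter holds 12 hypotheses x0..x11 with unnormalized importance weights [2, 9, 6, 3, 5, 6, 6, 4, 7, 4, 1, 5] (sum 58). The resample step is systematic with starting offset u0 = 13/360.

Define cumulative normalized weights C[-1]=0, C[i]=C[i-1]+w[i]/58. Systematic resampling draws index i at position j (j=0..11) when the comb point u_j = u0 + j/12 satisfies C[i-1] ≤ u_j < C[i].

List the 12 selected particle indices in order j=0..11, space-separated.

C = [1/29, 11/58, 17/58, 10/29, 25/58, 31/58, 37/58, 41/58, 24/29, 26/29, 53/58, 1]
j=0: u_0=13/360 ∈ [1/29, 11/58) → index 1
j=1: u_1=43/360 ∈ [1/29, 11/58) → index 1
j=2: u_2=73/360 ∈ [11/58, 17/58) → index 2
j=3: u_3=103/360 ∈ [11/58, 17/58) → index 2
j=4: u_4=133/360 ∈ [10/29, 25/58) → index 4
j=5: u_5=163/360 ∈ [25/58, 31/58) → index 5
j=6: u_6=193/360 ∈ [31/58, 37/58) → index 6
j=7: u_7=223/360 ∈ [31/58, 37/58) → index 6
j=8: u_8=253/360 ∈ [37/58, 41/58) → index 7
j=9: u_9=283/360 ∈ [41/58, 24/29) → index 8
j=10: u_10=313/360 ∈ [24/29, 26/29) → index 9
j=11: u_11=343/360 ∈ [53/58, 1) → index 11

1 1 2 2 4 5 6 6 7 8 9 11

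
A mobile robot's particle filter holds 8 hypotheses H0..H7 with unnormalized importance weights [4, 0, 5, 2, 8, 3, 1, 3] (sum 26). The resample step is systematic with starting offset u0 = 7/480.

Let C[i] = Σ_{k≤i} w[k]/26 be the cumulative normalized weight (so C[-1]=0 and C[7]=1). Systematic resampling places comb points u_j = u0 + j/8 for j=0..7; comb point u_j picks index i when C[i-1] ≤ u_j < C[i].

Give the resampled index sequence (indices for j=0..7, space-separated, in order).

C = [2/13, 2/13, 9/26, 11/26, 19/26, 11/13, 23/26, 1]
j=0: u_0=7/480 ∈ [0, 2/13) → index 0
j=1: u_1=67/480 ∈ [0, 2/13) → index 0
j=2: u_2=127/480 ∈ [2/13, 9/26) → index 2
j=3: u_3=187/480 ∈ [9/26, 11/26) → index 3
j=4: u_4=247/480 ∈ [11/26, 19/26) → index 4
j=5: u_5=307/480 ∈ [11/26, 19/26) → index 4
j=6: u_6=367/480 ∈ [19/26, 11/13) → index 5
j=7: u_7=427/480 ∈ [23/26, 1) → index 7

0 0 2 3 4 4 5 7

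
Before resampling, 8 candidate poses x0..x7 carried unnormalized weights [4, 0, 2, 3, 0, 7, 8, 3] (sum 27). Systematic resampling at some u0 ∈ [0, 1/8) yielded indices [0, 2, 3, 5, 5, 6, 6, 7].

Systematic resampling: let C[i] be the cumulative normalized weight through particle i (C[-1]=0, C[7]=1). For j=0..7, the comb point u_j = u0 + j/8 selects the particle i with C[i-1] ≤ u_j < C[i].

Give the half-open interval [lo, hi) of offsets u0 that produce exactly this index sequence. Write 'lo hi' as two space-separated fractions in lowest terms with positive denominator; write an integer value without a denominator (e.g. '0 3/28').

5/216 1/12

C = [4/27, 4/27, 2/9, 1/3, 1/3, 16/27, 8/9, 1]
j=0 picked index 0: u0 ∈ [0, 4/27)
j=1 picked index 2: u0 ∈ [5/216, 7/72)
j=2 picked index 3: u0 ∈ [-1/36, 1/12)
j=3 picked index 5: u0 ∈ [-1/24, 47/216)
j=4 picked index 5: u0 ∈ [-1/6, 5/54)
j=5 picked index 6: u0 ∈ [-7/216, 19/72)
j=6 picked index 6: u0 ∈ [-17/108, 5/36)
j=7 picked index 7: u0 ∈ [1/72, 1/8)
intersection: [5/216, 1/12)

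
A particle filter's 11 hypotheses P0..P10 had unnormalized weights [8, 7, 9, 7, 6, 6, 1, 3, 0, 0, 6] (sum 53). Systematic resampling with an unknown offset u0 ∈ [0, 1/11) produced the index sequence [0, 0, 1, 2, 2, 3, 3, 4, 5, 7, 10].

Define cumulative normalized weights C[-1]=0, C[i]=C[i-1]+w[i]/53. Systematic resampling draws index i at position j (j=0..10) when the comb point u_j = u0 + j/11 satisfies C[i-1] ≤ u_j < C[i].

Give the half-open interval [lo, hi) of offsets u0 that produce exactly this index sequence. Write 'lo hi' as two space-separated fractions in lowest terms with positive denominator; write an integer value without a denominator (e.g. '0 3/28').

7/583 23/583

C = [8/53, 15/53, 24/53, 31/53, 37/53, 43/53, 44/53, 47/53, 47/53, 47/53, 1]
j=0 picked index 0: u0 ∈ [0, 8/53)
j=1 picked index 0: u0 ∈ [-1/11, 35/583)
j=2 picked index 1: u0 ∈ [-18/583, 59/583)
j=3 picked index 2: u0 ∈ [6/583, 105/583)
j=4 picked index 2: u0 ∈ [-47/583, 52/583)
j=5 picked index 3: u0 ∈ [-1/583, 76/583)
j=6 picked index 3: u0 ∈ [-54/583, 23/583)
j=7 picked index 4: u0 ∈ [-30/583, 36/583)
j=8 picked index 5: u0 ∈ [-17/583, 49/583)
j=9 picked index 7: u0 ∈ [7/583, 40/583)
j=10 picked index 10: u0 ∈ [-13/583, 1/11)
intersection: [7/583, 23/583)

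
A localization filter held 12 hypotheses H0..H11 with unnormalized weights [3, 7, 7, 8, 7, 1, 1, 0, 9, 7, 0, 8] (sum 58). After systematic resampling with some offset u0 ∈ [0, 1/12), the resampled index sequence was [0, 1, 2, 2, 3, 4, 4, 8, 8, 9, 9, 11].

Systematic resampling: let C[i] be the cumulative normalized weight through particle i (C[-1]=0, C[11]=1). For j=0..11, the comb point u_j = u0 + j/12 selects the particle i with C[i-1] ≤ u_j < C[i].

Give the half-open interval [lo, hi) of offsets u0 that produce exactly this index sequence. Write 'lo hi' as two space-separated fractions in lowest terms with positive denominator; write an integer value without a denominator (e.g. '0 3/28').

C = [3/58, 5/29, 17/58, 25/58, 16/29, 33/58, 17/29, 17/29, 43/58, 25/29, 25/29, 1]
j=0 picked index 0: u0 ∈ [0, 3/58)
j=1 picked index 1: u0 ∈ [-11/348, 31/348)
j=2 picked index 2: u0 ∈ [1/174, 11/87)
j=3 picked index 2: u0 ∈ [-9/116, 5/116)
j=4 picked index 3: u0 ∈ [-7/174, 17/174)
j=5 picked index 4: u0 ∈ [5/348, 47/348)
j=6 picked index 4: u0 ∈ [-2/29, 3/58)
j=7 picked index 8: u0 ∈ [1/348, 55/348)
j=8 picked index 8: u0 ∈ [-7/87, 13/174)
j=9 picked index 9: u0 ∈ [-1/116, 13/116)
j=10 picked index 9: u0 ∈ [-8/87, 5/174)
j=11 picked index 11: u0 ∈ [-19/348, 1/12)
intersection: [5/348, 5/174)

5/348 5/174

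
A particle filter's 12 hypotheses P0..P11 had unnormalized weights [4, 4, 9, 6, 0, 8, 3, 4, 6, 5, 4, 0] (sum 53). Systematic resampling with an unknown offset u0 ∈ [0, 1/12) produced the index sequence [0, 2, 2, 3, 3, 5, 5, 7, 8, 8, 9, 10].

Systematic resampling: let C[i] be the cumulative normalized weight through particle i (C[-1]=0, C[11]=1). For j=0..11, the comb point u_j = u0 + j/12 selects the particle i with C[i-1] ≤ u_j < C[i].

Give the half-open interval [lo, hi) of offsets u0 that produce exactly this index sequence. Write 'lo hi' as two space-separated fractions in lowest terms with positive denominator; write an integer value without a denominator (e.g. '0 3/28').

C = [4/53, 8/53, 17/53, 23/53, 23/53, 31/53, 34/53, 38/53, 44/53, 49/53, 1, 1]
j=0 picked index 0: u0 ∈ [0, 4/53)
j=1 picked index 2: u0 ∈ [43/636, 151/636)
j=2 picked index 2: u0 ∈ [-5/318, 49/318)
j=3 picked index 3: u0 ∈ [15/212, 39/212)
j=4 picked index 3: u0 ∈ [-2/159, 16/159)
j=5 picked index 5: u0 ∈ [11/636, 107/636)
j=6 picked index 5: u0 ∈ [-7/106, 9/106)
j=7 picked index 7: u0 ∈ [37/636, 85/636)
j=8 picked index 8: u0 ∈ [8/159, 26/159)
j=9 picked index 8: u0 ∈ [-7/212, 17/212)
j=10 picked index 9: u0 ∈ [-1/318, 29/318)
j=11 picked index 10: u0 ∈ [5/636, 1/12)
intersection: [15/212, 4/53)

15/212 4/53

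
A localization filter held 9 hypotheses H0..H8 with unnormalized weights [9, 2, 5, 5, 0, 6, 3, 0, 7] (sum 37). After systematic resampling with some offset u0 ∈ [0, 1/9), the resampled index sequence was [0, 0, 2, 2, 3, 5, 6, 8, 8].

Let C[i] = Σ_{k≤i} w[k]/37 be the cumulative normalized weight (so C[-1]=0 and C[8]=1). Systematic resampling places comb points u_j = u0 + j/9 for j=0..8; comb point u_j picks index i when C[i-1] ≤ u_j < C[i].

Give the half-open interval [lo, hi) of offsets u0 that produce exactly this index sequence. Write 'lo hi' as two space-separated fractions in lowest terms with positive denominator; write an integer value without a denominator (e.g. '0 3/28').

C = [9/37, 11/37, 16/37, 21/37, 21/37, 27/37, 30/37, 30/37, 1]
j=0 picked index 0: u0 ∈ [0, 9/37)
j=1 picked index 0: u0 ∈ [-1/9, 44/333)
j=2 picked index 2: u0 ∈ [25/333, 70/333)
j=3 picked index 2: u0 ∈ [-4/111, 11/111)
j=4 picked index 3: u0 ∈ [-4/333, 41/333)
j=5 picked index 5: u0 ∈ [4/333, 58/333)
j=6 picked index 6: u0 ∈ [7/111, 16/111)
j=7 picked index 8: u0 ∈ [11/333, 2/9)
j=8 picked index 8: u0 ∈ [-26/333, 1/9)
intersection: [25/333, 11/111)

25/333 11/111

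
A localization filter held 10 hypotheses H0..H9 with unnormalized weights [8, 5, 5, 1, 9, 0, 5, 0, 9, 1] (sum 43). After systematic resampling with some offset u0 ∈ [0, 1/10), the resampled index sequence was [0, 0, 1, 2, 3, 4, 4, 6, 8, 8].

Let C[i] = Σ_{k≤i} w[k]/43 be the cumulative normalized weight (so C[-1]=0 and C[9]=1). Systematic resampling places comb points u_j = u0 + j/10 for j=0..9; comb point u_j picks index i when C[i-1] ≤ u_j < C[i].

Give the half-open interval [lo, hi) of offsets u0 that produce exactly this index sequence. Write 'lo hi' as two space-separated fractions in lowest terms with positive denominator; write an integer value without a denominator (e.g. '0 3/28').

C = [8/43, 13/43, 18/43, 19/43, 28/43, 28/43, 33/43, 33/43, 42/43, 1]
j=0 picked index 0: u0 ∈ [0, 8/43)
j=1 picked index 0: u0 ∈ [-1/10, 37/430)
j=2 picked index 1: u0 ∈ [-3/215, 22/215)
j=3 picked index 2: u0 ∈ [1/430, 51/430)
j=4 picked index 3: u0 ∈ [4/215, 9/215)
j=5 picked index 4: u0 ∈ [-5/86, 13/86)
j=6 picked index 4: u0 ∈ [-34/215, 11/215)
j=7 picked index 6: u0 ∈ [-21/430, 29/430)
j=8 picked index 8: u0 ∈ [-7/215, 38/215)
j=9 picked index 8: u0 ∈ [-57/430, 33/430)
intersection: [4/215, 9/215)

4/215 9/215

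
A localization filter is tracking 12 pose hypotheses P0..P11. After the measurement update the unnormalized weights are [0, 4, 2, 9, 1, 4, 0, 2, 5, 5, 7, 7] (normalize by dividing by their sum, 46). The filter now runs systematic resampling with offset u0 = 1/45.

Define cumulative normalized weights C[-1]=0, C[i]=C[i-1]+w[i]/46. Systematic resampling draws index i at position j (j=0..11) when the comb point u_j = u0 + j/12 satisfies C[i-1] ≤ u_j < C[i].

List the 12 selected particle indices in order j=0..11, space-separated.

C = [0, 2/23, 3/23, 15/46, 8/23, 10/23, 10/23, 11/23, 27/46, 16/23, 39/46, 1]
j=0: u_0=1/45 ∈ [0, 2/23) → index 1
j=1: u_1=19/180 ∈ [2/23, 3/23) → index 2
j=2: u_2=17/90 ∈ [3/23, 15/46) → index 3
j=3: u_3=49/180 ∈ [3/23, 15/46) → index 3
j=4: u_4=16/45 ∈ [8/23, 10/23) → index 5
j=5: u_5=79/180 ∈ [10/23, 11/23) → index 7
j=6: u_6=47/90 ∈ [11/23, 27/46) → index 8
j=7: u_7=109/180 ∈ [27/46, 16/23) → index 9
j=8: u_8=31/45 ∈ [27/46, 16/23) → index 9
j=9: u_9=139/180 ∈ [16/23, 39/46) → index 10
j=10: u_10=77/90 ∈ [39/46, 1) → index 11
j=11: u_11=169/180 ∈ [39/46, 1) → index 11

1 2 3 3 5 7 8 9 9 10 11 11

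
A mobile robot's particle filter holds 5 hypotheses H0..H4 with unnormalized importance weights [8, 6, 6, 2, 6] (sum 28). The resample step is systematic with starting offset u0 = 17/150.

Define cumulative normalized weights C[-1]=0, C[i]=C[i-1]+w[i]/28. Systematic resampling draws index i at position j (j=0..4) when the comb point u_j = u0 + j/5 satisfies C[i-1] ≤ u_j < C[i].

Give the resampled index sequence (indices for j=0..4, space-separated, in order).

C = [2/7, 1/2, 5/7, 11/14, 1]
j=0: u_0=17/150 ∈ [0, 2/7) → index 0
j=1: u_1=47/150 ∈ [2/7, 1/2) → index 1
j=2: u_2=77/150 ∈ [1/2, 5/7) → index 2
j=3: u_3=107/150 ∈ [1/2, 5/7) → index 2
j=4: u_4=137/150 ∈ [11/14, 1) → index 4

0 1 2 2 4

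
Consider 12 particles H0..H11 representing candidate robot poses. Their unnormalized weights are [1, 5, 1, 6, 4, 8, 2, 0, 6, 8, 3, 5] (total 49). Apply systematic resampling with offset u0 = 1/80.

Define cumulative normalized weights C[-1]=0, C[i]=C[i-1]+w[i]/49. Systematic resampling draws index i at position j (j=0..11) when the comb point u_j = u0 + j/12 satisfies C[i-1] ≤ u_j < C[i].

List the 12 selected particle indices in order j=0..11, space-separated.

C = [1/49, 6/49, 1/7, 13/49, 17/49, 25/49, 27/49, 27/49, 33/49, 41/49, 44/49, 1]
j=0: u_0=1/80 ∈ [0, 1/49) → index 0
j=1: u_1=23/240 ∈ [1/49, 6/49) → index 1
j=2: u_2=43/240 ∈ [1/7, 13/49) → index 3
j=3: u_3=21/80 ∈ [1/7, 13/49) → index 3
j=4: u_4=83/240 ∈ [13/49, 17/49) → index 4
j=5: u_5=103/240 ∈ [17/49, 25/49) → index 5
j=6: u_6=41/80 ∈ [25/49, 27/49) → index 6
j=7: u_7=143/240 ∈ [27/49, 33/49) → index 8
j=8: u_8=163/240 ∈ [33/49, 41/49) → index 9
j=9: u_9=61/80 ∈ [33/49, 41/49) → index 9
j=10: u_10=203/240 ∈ [41/49, 44/49) → index 10
j=11: u_11=223/240 ∈ [44/49, 1) → index 11

0 1 3 3 4 5 6 8 9 9 10 11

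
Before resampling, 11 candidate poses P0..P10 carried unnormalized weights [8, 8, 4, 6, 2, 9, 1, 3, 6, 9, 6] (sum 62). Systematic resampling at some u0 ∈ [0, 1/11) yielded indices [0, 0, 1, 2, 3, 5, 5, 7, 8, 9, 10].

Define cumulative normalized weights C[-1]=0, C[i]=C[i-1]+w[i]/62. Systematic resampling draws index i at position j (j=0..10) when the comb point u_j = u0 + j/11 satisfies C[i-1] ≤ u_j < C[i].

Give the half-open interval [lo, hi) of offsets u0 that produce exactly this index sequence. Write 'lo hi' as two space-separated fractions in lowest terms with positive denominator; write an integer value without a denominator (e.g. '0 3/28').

C = [4/31, 8/31, 10/31, 13/31, 14/31, 37/62, 19/31, 41/62, 47/62, 28/31, 1]
j=0 picked index 0: u0 ∈ [0, 4/31)
j=1 picked index 0: u0 ∈ [-1/11, 13/341)
j=2 picked index 1: u0 ∈ [-18/341, 26/341)
j=3 picked index 2: u0 ∈ [-5/341, 17/341)
j=4 picked index 3: u0 ∈ [-14/341, 19/341)
j=5 picked index 5: u0 ∈ [-1/341, 97/682)
j=6 picked index 5: u0 ∈ [-32/341, 35/682)
j=7 picked index 7: u0 ∈ [-8/341, 17/682)
j=8 picked index 8: u0 ∈ [-45/682, 21/682)
j=9 picked index 9: u0 ∈ [-41/682, 29/341)
j=10 picked index 10: u0 ∈ [-2/341, 1/11)
intersection: [0, 17/682)

0 17/682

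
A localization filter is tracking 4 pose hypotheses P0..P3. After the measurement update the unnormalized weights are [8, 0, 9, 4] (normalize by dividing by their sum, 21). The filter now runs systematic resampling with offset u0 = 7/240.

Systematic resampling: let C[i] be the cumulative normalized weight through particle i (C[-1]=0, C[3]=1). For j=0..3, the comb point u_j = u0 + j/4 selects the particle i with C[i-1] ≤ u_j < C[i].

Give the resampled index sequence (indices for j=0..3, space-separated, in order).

C = [8/21, 8/21, 17/21, 1]
j=0: u_0=7/240 ∈ [0, 8/21) → index 0
j=1: u_1=67/240 ∈ [0, 8/21) → index 0
j=2: u_2=127/240 ∈ [8/21, 17/21) → index 2
j=3: u_3=187/240 ∈ [8/21, 17/21) → index 2

0 0 2 2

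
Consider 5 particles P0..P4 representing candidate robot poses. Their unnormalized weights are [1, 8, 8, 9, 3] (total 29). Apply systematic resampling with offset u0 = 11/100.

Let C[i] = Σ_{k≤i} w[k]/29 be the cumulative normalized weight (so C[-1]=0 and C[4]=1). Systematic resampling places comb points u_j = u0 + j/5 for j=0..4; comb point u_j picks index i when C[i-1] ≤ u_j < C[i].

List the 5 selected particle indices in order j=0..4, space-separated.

1 1 2 3 4

C = [1/29, 9/29, 17/29, 26/29, 1]
j=0: u_0=11/100 ∈ [1/29, 9/29) → index 1
j=1: u_1=31/100 ∈ [1/29, 9/29) → index 1
j=2: u_2=51/100 ∈ [9/29, 17/29) → index 2
j=3: u_3=71/100 ∈ [17/29, 26/29) → index 3
j=4: u_4=91/100 ∈ [26/29, 1) → index 4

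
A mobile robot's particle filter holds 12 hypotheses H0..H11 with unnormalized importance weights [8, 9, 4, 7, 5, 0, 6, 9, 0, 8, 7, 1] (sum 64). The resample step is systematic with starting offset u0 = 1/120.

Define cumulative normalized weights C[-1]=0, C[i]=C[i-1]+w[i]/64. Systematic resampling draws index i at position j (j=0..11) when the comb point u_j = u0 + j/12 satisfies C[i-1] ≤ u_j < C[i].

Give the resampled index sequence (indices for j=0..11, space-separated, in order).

C = [1/8, 17/64, 21/64, 7/16, 33/64, 33/64, 39/64, 3/4, 3/4, 7/8, 63/64, 1]
j=0: u_0=1/120 ∈ [0, 1/8) → index 0
j=1: u_1=11/120 ∈ [0, 1/8) → index 0
j=2: u_2=7/40 ∈ [1/8, 17/64) → index 1
j=3: u_3=31/120 ∈ [1/8, 17/64) → index 1
j=4: u_4=41/120 ∈ [21/64, 7/16) → index 3
j=5: u_5=17/40 ∈ [21/64, 7/16) → index 3
j=6: u_6=61/120 ∈ [7/16, 33/64) → index 4
j=7: u_7=71/120 ∈ [33/64, 39/64) → index 6
j=8: u_8=27/40 ∈ [39/64, 3/4) → index 7
j=9: u_9=91/120 ∈ [3/4, 7/8) → index 9
j=10: u_10=101/120 ∈ [3/4, 7/8) → index 9
j=11: u_11=37/40 ∈ [7/8, 63/64) → index 10

0 0 1 1 3 3 4 6 7 9 9 10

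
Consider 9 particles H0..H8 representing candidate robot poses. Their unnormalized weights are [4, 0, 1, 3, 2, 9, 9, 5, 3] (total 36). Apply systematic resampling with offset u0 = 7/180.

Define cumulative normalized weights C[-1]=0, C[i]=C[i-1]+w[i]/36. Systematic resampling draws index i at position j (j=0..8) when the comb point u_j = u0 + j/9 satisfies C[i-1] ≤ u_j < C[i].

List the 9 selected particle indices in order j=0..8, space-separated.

C = [1/9, 1/9, 5/36, 2/9, 5/18, 19/36, 7/9, 11/12, 1]
j=0: u_0=7/180 ∈ [0, 1/9) → index 0
j=1: u_1=3/20 ∈ [5/36, 2/9) → index 3
j=2: u_2=47/180 ∈ [2/9, 5/18) → index 4
j=3: u_3=67/180 ∈ [5/18, 19/36) → index 5
j=4: u_4=29/60 ∈ [5/18, 19/36) → index 5
j=5: u_5=107/180 ∈ [19/36, 7/9) → index 6
j=6: u_6=127/180 ∈ [19/36, 7/9) → index 6
j=7: u_7=49/60 ∈ [7/9, 11/12) → index 7
j=8: u_8=167/180 ∈ [11/12, 1) → index 8

0 3 4 5 5 6 6 7 8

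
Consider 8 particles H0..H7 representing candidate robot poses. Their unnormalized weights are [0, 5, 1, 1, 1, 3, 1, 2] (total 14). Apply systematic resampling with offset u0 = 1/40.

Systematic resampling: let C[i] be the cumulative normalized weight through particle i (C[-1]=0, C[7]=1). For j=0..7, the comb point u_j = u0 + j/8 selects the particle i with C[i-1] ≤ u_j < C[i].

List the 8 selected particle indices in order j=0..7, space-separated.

1 1 1 2 4 5 5 7

C = [0, 5/14, 3/7, 1/2, 4/7, 11/14, 6/7, 1]
j=0: u_0=1/40 ∈ [0, 5/14) → index 1
j=1: u_1=3/20 ∈ [0, 5/14) → index 1
j=2: u_2=11/40 ∈ [0, 5/14) → index 1
j=3: u_3=2/5 ∈ [5/14, 3/7) → index 2
j=4: u_4=21/40 ∈ [1/2, 4/7) → index 4
j=5: u_5=13/20 ∈ [4/7, 11/14) → index 5
j=6: u_6=31/40 ∈ [4/7, 11/14) → index 5
j=7: u_7=9/10 ∈ [6/7, 1) → index 7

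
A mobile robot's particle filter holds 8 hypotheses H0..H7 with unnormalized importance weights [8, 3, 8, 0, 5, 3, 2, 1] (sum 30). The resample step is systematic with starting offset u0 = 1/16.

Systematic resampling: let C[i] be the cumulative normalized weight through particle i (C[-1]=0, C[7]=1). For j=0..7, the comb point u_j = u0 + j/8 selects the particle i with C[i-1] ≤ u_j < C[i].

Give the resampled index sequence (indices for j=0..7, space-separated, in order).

0 0 1 2 2 4 5 6

C = [4/15, 11/30, 19/30, 19/30, 4/5, 9/10, 29/30, 1]
j=0: u_0=1/16 ∈ [0, 4/15) → index 0
j=1: u_1=3/16 ∈ [0, 4/15) → index 0
j=2: u_2=5/16 ∈ [4/15, 11/30) → index 1
j=3: u_3=7/16 ∈ [11/30, 19/30) → index 2
j=4: u_4=9/16 ∈ [11/30, 19/30) → index 2
j=5: u_5=11/16 ∈ [19/30, 4/5) → index 4
j=6: u_6=13/16 ∈ [4/5, 9/10) → index 5
j=7: u_7=15/16 ∈ [9/10, 29/30) → index 6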